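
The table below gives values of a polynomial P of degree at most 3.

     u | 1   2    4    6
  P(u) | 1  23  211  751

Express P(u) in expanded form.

P(u) = 4u^3 - 4u^2 + 6u - 5

Using the Lagrange interpolation formula with nodes 1, 2, 4, 6:
  L_0(u) = (u - 2)(u - 4)(u - 6) / -15
  L_1(u) = (u - 1)(u - 4)(u - 6) / 8
  L_2(u) = (u - 1)(u - 2)(u - 6) / -12
  L_3(u) = (u - 1)(u - 2)(u - 4) / 40
Then P(u) = 1·L_0(u) + 23·L_1(u) + 211·L_2(u) + 751·L_3(u).
Expanding and collecting terms gives P(u) = 4u³ - 4u² + 6u - 5.
Check: P(2) = 23. ✓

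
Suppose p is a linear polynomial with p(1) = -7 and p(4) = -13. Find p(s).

p(s) = -2s - 5

Write p(s) = as + b. Substituting each data point gives a linear system:
  a + b = -7
  4a + b = -13
Solving the system yields a = -2, b = -5.
So p(s) = -2s - 5.
Check: p(1) = -7. ✓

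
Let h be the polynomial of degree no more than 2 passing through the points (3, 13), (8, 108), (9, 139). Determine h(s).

h(s) = 2s^2 - 3s + 4

Write h(s) = as^2 + bs + c. Substituting each data point gives a linear system:
  9a + 3b + c = 13
  64a + 8b + c = 108
  81a + 9b + c = 139
Solving the system yields a = 2, b = -3, c = 4.
So h(s) = 2s^2 - 3s + 4.
Check: h(9) = 139. ✓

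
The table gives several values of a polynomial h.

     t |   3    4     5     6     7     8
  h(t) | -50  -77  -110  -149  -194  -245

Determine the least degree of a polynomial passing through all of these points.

Forward differences of the values at t = 3, 4, 5, 6, 7, 8:
  h  : -50  -77  -110  -149  -194  -245
  Δ  : -27  -33  -39  -45  -51
  Δ^2: -6  -6  -6  -6
  Δ^3: 0  0  0
  Δ^4: 0  0
  Δ^5: 0
The second differences are constant (-6) and nonzero, while all higher differences vanish, so the minimal degree is 2.

2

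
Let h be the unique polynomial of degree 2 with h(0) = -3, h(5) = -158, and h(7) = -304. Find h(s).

h(s) = -6s^2 - s - 3

Using the Lagrange interpolation formula with nodes 0, 5, 7:
  L_0(s) = (s - 5)(s - 7) / 35
  L_1(s) = s(s - 7) / -10
  L_2(s) = s(s - 5) / 14
Then h(s) = -3·L_0(s) - 158·L_1(s) - 304·L_2(s).
Expanding and collecting terms gives h(s) = -6s² - s - 3.
Check: h(0) = -3. ✓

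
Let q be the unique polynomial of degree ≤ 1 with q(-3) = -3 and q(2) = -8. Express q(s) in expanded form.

q(s) = -s - 6

Using the Lagrange interpolation formula with nodes -3, 2:
  L_0(s) = (s - 2) / -5
  L_1(s) = (s + 3) / 5
Then q(s) = -3·L_0(s) - 8·L_1(s).
Expanding and collecting terms gives q(s) = -s - 6.
Check: q(-3) = -3. ✓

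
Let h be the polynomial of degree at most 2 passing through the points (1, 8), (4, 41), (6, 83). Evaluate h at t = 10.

Using the Lagrange interpolation formula with nodes 1, 4, 6:
  L_0(t) = (t - 4)(t - 6) / 15
  L_1(t) = (t - 1)(t - 6) / -6
  L_2(t) = (t - 1)(t - 4) / 10
Then h(t) = 8·L_0(t) + 41·L_1(t) + 83·L_2(t).
Expanding and collecting terms gives h(t) = 2t^2 + t + 5.
Evaluating at t = 10: h(10) = 215.

215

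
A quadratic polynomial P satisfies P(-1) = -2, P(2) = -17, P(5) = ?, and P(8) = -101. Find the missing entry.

On equispaced nodes a degree-2 polynomial has vanishing third forward difference, so
  - P(-1) + 3·P(2) - 3·P(5) + P(8) = 0.
Substituting the known values and solving for P(5):
  -3·P(5) = 150
  P(5) = -50.

-50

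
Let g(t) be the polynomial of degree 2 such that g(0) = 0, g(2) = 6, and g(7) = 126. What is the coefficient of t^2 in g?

Write g(t) = at^2 + bt + c. Substituting each data point gives a linear system:
  c = 0
  4a + 2b + c = 6
  49a + 7b + c = 126
Solving the system yields a = 3, b = -3, c = 0.
So g(t) = 3t² - 3t.
The leading coefficient is 3.

3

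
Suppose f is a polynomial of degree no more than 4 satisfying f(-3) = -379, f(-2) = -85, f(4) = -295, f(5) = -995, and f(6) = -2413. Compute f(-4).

Using the Lagrange interpolation formula with nodes -3, -2, 4, 5, 6:
  L_0(t) = (t + 2)(t - 4)(t - 5)(t - 6) / 504
  L_1(t) = (t + 3)(t - 4)(t - 5)(t - 6) / -336
  L_2(t) = (t + 3)(t + 2)(t - 5)(t - 6) / 84
  L_3(t) = (t + 3)(t + 2)(t - 4)(t - 6) / -56
  L_4(t) = (t + 3)(t + 2)(t - 4)(t - 5) / 144
Then f(t) = -379·L_0(t) - 85·L_1(t) - 295·L_2(t) - 995·L_3(t) - 2413·L_4(t).
Expanding and collecting terms gives f(t) = -3t^4 + 6t^3 + 4t^2 + 5t + 5.
Evaluating at t = -4: f(-4) = -1103.

-1103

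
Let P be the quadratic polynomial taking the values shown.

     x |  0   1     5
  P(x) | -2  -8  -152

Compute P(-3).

-56

Using the Lagrange interpolation formula with nodes 0, 1, 5:
  L_0(x) = (x - 1)(x - 5) / 5
  L_1(x) = x(x - 5) / -4
  L_2(x) = x(x - 1) / 20
Then P(x) = -2·L_0(x) - 8·L_1(x) - 152·L_2(x).
Expanding and collecting terms gives P(x) = -6x² - 2.
Evaluating at x = -3: P(-3) = -56.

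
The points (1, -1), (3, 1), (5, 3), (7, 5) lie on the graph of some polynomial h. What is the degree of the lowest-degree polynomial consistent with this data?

1

Forward differences of the values at x = 1, 3, 5, 7:
  h  : -1  1  3  5
  Δ  : 2  2  2
  Δ^2: 0  0
  Δ^3: 0
The first differences are constant (2) and nonzero, while all higher differences vanish, so the minimal degree is 1.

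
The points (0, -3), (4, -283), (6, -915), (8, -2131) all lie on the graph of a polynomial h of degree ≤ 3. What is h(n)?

Using the Lagrange interpolation formula with nodes 0, 4, 6, 8:
  L_0(n) = (n - 4)(n - 6)(n - 8) / -192
  L_1(n) = n(n - 6)(n - 8) / 32
  L_2(n) = n(n - 4)(n - 8) / -24
  L_3(n) = n(n - 4)(n - 6) / 64
Then h(n) = -3·L_0(n) - 283·L_1(n) - 915·L_2(n) - 2131·L_3(n).
Expanding and collecting terms gives h(n) = -4n^3 - n^2 - 2n - 3.
Check: h(8) = -2131. ✓

h(n) = -4n^3 - n^2 - 2n - 3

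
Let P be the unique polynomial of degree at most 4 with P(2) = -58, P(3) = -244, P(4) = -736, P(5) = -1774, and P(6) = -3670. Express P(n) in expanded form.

P(n) = -3n^4 + 2n^3 - 6n^2 + n - 4

Write P(n) = an^4 + bn^3 + cn^2 + dn + e. Substituting each data point gives a linear system:
  16a + 8b + 4c + 2d + e = -58
  81a + 27b + 9c + 3d + e = -244
  256a + 64b + 16c + 4d + e = -736
  625a + 125b + 25c + 5d + e = -1774
  1296a + 216b + 36c + 6d + e = -3670
Solving the system yields a = -3, b = 2, c = -6, d = 1, e = -4.
So P(n) = -3n^4 + 2n^3 - 6n^2 + n - 4.
Check: P(6) = -3670. ✓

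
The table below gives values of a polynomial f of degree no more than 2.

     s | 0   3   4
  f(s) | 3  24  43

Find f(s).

Using the Lagrange interpolation formula with nodes 0, 3, 4:
  L_0(s) = (s - 3)(s - 4) / 12
  L_1(s) = s(s - 4) / -3
  L_2(s) = s(s - 3) / 4
Then f(s) = 3·L_0(s) + 24·L_1(s) + 43·L_2(s).
Expanding and collecting terms gives f(s) = 3s² - 2s + 3.
Check: f(4) = 43. ✓

f(s) = 3s^2 - 2s + 3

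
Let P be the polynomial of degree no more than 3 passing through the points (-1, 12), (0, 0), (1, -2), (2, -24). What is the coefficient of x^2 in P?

5

Write P(x) = ax^3 + bx^2 + cx + d. Substituting each data point gives a linear system:
  -a + b - c + d = 12
  d = 0
  a + b + c + d = -2
  8a + 4b + 2c + d = -24
Solving the system yields a = -5, b = 5, c = -2, d = 0.
So P(x) = -5x³ + 5x² - 2x.
The coefficient of x^2 is 5.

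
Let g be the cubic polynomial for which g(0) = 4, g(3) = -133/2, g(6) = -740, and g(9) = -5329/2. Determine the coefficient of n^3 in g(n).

Write g(n) = an^3 + bn^2 + cn + d. Substituting each data point gives a linear system:
  d = 4
  27a + 9b + 3c + d = -133/2
  216a + 36b + 6c + d = -740
  729a + 81b + 9c + d = -5329/2
Solving the system yields a = -4, b = 5/2, c = 5, d = 4.
So g(n) = -4n³ + (5/2)n² + 5n + 4.
The leading coefficient is -4.

-4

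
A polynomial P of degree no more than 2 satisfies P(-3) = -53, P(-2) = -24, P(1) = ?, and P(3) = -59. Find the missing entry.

The 3 known points determine the degree-2 polynomial uniquely.
Write P(t) = at^2 + bt + c. Substituting each data point gives a linear system:
  9a - 3b + c = -53
  4a - 2b + c = -24
  9a + 3b + c = -59
Solving the system yields a = -6, b = -1, c = -2.
So P(t) = -6t² - t - 2.
Then P(1) = -9.

-9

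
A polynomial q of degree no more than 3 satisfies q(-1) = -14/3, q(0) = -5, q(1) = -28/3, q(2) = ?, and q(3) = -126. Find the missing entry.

-125/3

The 4 known points determine the degree-3 polynomial uniquely.
Write q(x) = ax^3 + bx^2 + cx + d. Substituting each data point gives a linear system:
  -a + b - c + d = -14/3
  d = -5
  a + b + c + d = -28/3
  27a + 9b + 3c + d = -126
Solving the system yields a = -4, b = -2, c = 5/3, d = -5.
So q(x) = -4x^3 - 2x^2 + (5/3)x - 5.
Then q(2) = -125/3.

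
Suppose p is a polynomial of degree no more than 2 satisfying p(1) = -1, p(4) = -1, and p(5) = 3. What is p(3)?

-3

Using the Lagrange interpolation formula with nodes 1, 4, 5:
  L_0(x) = (x - 4)(x - 5) / 12
  L_1(x) = (x - 1)(x - 5) / -3
  L_2(x) = (x - 1)(x - 4) / 4
Then p(x) = -1·L_0(x) - 1·L_1(x) + 3·L_2(x).
Expanding and collecting terms gives p(x) = x^2 - 5x + 3.
Evaluating at x = 3: p(3) = -3.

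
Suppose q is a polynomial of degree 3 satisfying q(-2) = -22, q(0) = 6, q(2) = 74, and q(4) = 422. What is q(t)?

Write q(t) = at^3 + bt^2 + ct + d. Substituting each data point gives a linear system:
  -8a + 4b - 2c + d = -22
  d = 6
  8a + 4b + 2c + d = 74
  64a + 16b + 4c + d = 422
Solving the system yields a = 5, b = 5, c = 4, d = 6.
So q(t) = 5t³ + 5t² + 4t + 6.
Check: q(2) = 74. ✓

q(t) = 5t^3 + 5t^2 + 4t + 6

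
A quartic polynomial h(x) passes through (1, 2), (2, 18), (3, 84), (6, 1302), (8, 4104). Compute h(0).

Using the Lagrange interpolation formula with nodes 1, 2, 3, 6, 8:
  L_0(x) = (x - 2)(x - 3)(x - 6)(x - 8) / 70
  L_1(x) = (x - 1)(x - 3)(x - 6)(x - 8) / -24
  L_2(x) = (x - 1)(x - 2)(x - 6)(x - 8) / 30
  L_3(x) = (x - 1)(x - 2)(x - 3)(x - 8) / -120
  L_4(x) = (x - 1)(x - 2)(x - 3)(x - 6) / 420
Then h(x) = 2·L_0(x) + 18·L_1(x) + 84·L_2(x) + 1302·L_3(x) + 4104·L_4(x).
Expanding and collecting terms gives h(x) = x^4 + x.
Evaluating at x = 0: h(0) = 0.

0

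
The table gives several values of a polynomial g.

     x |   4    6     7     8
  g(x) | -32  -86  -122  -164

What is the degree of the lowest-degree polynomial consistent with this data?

Divided differences on the nodes 4, 6, 7, 8:
  order 0: -32  -86  -122  -164
  order 1: -27  -36  -42
  order 2: -3  -3
  order 3: 0
The order-2 divided differences are all -3 (nonzero) and every higher order vanishes, so the data lies on a polynomial of degree exactly 2.

2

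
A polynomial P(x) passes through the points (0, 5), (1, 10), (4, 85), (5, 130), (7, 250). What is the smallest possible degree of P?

Divided differences on the nodes 0, 1, 4, 5, 7:
  order 0: 5  10  85  130  250
  order 1: 5  25  45  60
  order 2: 5  5  5
  order 3: 0  0
  order 4: 0
The order-2 divided differences are all 5 (nonzero) and every higher order vanishes, so the data lies on a polynomial of degree exactly 2.

2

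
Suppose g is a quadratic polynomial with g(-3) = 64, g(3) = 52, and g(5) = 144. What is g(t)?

Using the Lagrange interpolation formula with nodes -3, 3, 5:
  L_0(t) = (t - 3)(t - 5) / 48
  L_1(t) = (t + 3)(t - 5) / -12
  L_2(t) = (t + 3)(t - 3) / 16
Then g(t) = 64·L_0(t) + 52·L_1(t) + 144·L_2(t).
Expanding and collecting terms gives g(t) = 6t^2 - 2t + 4.
Check: g(3) = 52. ✓

g(t) = 6t^2 - 2t + 4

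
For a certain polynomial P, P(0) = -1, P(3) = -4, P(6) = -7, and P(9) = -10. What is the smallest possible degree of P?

1

Forward differences of the values at n = 0, 3, 6, 9:
  P  : -1  -4  -7  -10
  Δ  : -3  -3  -3
  Δ^2: 0  0
  Δ^3: 0
The first differences are constant (-3) and nonzero, while all higher differences vanish, so the minimal degree is 1.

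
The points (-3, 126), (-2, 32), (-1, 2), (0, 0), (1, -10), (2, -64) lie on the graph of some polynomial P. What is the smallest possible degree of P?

3

Forward differences of the values at n = -3, -2, -1, 0, 1, 2:
  P  : 126  32  2  0  -10  -64
  Δ  : -94  -30  -2  -10  -54
  Δ^2: 64  28  -8  -44
  Δ^3: -36  -36  -36
  Δ^4: 0  0
  Δ^5: 0
The third differences are constant (-36) and nonzero, while all higher differences vanish, so the minimal degree is 3.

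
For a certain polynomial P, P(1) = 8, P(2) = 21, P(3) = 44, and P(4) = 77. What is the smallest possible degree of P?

Forward differences of the values at t = 1, 2, 3, 4:
  P  : 8  21  44  77
  Δ  : 13  23  33
  Δ^2: 10  10
  Δ^3: 0
The second differences are constant (10) and nonzero, while all higher differences vanish, so the minimal degree is 2.

2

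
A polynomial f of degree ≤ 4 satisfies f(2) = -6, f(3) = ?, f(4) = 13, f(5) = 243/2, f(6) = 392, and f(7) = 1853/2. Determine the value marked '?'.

-23/2

On equispaced nodes a degree-4 polynomial has vanishing fifth forward difference, so
  - f(2) + 5·f(3) - 10·f(4) + 10·f(5) - 5·f(6) + f(7) = 0.
Substituting the known values and solving for f(3):
  5·f(3) = -115/2
  f(3) = -23/2.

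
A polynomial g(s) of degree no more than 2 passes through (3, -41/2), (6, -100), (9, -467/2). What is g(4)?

-41

Write g(s) = as^2 + bs + c. Substituting each data point gives a linear system:
  9a + 3b + c = -41/2
  36a + 6b + c = -100
  81a + 9b + c = -467/2
Solving the system yields a = -3, b = 1/2, c = 5.
So g(s) = -3s^2 + (1/2)s + 5.
Then g(4) = -41.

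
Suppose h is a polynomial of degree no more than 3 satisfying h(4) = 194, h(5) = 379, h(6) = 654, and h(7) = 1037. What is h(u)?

h(u) = 3u^3 + 2u - 6

Using the Lagrange interpolation formula with nodes 4, 5, 6, 7:
  L_0(u) = (u - 5)(u - 6)(u - 7) / -6
  L_1(u) = (u - 4)(u - 6)(u - 7) / 2
  L_2(u) = (u - 4)(u - 5)(u - 7) / -2
  L_3(u) = (u - 4)(u - 5)(u - 6) / 6
Then h(u) = 194·L_0(u) + 379·L_1(u) + 654·L_2(u) + 1037·L_3(u).
Expanding and collecting terms gives h(u) = 3u^3 + 2u - 6.
Check: h(4) = 194. ✓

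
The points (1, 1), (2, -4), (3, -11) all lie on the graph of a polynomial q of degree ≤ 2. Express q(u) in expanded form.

q(u) = -u^2 - 2u + 4

Write q(u) = au^2 + bu + c. Substituting each data point gives a linear system:
  a + b + c = 1
  4a + 2b + c = -4
  9a + 3b + c = -11
Solving the system yields a = -1, b = -2, c = 4.
So q(u) = -u^2 - 2u + 4.
Check: q(3) = -11. ✓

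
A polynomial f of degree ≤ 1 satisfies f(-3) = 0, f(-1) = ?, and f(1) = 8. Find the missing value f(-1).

The 2 known points determine the degree-1 polynomial uniquely.
Write f(x) = ax + b. Substituting each data point gives a linear system:
  -3a + b = 0
  a + b = 8
Solving the system yields a = 2, b = 6.
So f(x) = 2x + 6.
Then f(-1) = 4.

4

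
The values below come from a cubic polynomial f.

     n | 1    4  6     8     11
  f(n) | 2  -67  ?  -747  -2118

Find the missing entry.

The 4 known points determine the degree-3 polynomial uniquely.
Write f(n) = an^3 + bn^2 + cn + d. Substituting each data point gives a linear system:
  a + b + c + d = 2
  64a + 16b + 4c + d = -67
  512a + 64b + 8c + d = -747
  1331a + 121b + 11c + d = -2118
Solving the system yields a = -2, b = 5, c = -6, d = 5.
So f(n) = -2n^3 + 5n^2 - 6n + 5.
Then f(6) = -283.

-283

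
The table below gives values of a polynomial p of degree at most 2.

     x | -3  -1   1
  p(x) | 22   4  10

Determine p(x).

Write p(x) = ax^2 + bx + c. Substituting each data point gives a linear system:
  9a - 3b + c = 22
  a - b + c = 4
  a + b + c = 10
Solving the system yields a = 3, b = 3, c = 4.
So p(x) = 3x^2 + 3x + 4.
Check: p(1) = 10. ✓

p(x) = 3x^2 + 3x + 4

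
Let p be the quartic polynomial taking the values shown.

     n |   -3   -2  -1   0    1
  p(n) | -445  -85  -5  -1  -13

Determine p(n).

p(n) = -6n^4 - 2n^3 - 2n^2 - 2n - 1

Write p(n) = an^4 + bn^3 + cn^2 + dn + e. Substituting each data point gives a linear system:
  81a - 27b + 9c - 3d + e = -445
  16a - 8b + 4c - 2d + e = -85
  a - b + c - d + e = -5
  e = -1
  a + b + c + d + e = -13
Solving the system yields a = -6, b = -2, c = -2, d = -2, e = -1.
So p(n) = -6n^4 - 2n^3 - 2n^2 - 2n - 1.
Check: p(-3) = -445. ✓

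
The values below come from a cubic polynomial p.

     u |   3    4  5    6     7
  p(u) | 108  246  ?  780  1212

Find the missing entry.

The 4 known points determine the degree-3 polynomial uniquely.
Write p(u) = au^3 + bu^2 + cu + d. Substituting each data point gives a linear system:
  27a + 9b + 3c + d = 108
  64a + 16b + 4c + d = 246
  216a + 36b + 6c + d = 780
  343a + 49b + 7c + d = 1212
Solving the system yields a = 3, b = 4, c = -1, d = -6.
So p(u) = 3u^3 + 4u^2 - u - 6.
Then p(5) = 464.

464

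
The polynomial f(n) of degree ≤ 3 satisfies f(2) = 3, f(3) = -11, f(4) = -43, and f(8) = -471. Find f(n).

Using the Lagrange interpolation formula with nodes 2, 3, 4, 8:
  L_0(n) = (n - 3)(n - 4)(n - 8) / -12
  L_1(n) = (n - 2)(n - 4)(n - 8) / 5
  L_2(n) = (n - 2)(n - 3)(n - 8) / -8
  L_3(n) = (n - 2)(n - 3)(n - 4) / 120
Then f(n) = 3·L_0(n) - 11·L_1(n) - 43·L_2(n) - 471·L_3(n).
Expanding and collecting terms gives f(n) = -n³ + 5n + 1.
Check: f(2) = 3. ✓

f(n) = -n^3 + 5n + 1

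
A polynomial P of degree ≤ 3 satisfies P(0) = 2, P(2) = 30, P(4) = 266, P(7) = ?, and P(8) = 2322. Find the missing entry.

1535

The 4 known points determine the degree-3 polynomial uniquely.
Write P(x) = ax^3 + bx^2 + cx + d. Substituting each data point gives a linear system:
  d = 2
  8a + 4b + 2c + d = 30
  64a + 16b + 4c + d = 266
  512a + 64b + 8c + d = 2322
Solving the system yields a = 5, b = -4, c = 2, d = 2.
So P(x) = 5x^3 - 4x^2 + 2x + 2.
Then P(7) = 1535.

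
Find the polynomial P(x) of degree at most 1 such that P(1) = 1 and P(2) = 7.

Using the Lagrange interpolation formula with nodes 1, 2:
  L_0(x) = (x - 2) / -1
  L_1(x) = (x - 1) / 1
Then P(x) = 1·L_0(x) + 7·L_1(x).
Expanding and collecting terms gives P(x) = 6x - 5.
Check: P(1) = 1. ✓

P(x) = 6x - 5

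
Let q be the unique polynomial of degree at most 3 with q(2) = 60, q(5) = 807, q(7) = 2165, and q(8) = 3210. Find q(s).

Write q(s) = as^3 + bs^2 + cs + d. Substituting each data point gives a linear system:
  8a + 4b + 2c + d = 60
  125a + 25b + 5c + d = 807
  343a + 49b + 7c + d = 2165
  512a + 64b + 8c + d = 3210
Solving the system yields a = 6, b = 2, c = 1, d = 2.
So q(s) = 6s^3 + 2s^2 + s + 2.
Check: q(7) = 2165. ✓

q(s) = 6s^3 + 2s^2 + s + 2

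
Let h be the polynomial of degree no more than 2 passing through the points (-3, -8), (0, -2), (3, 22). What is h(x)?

Using the Lagrange interpolation formula with nodes -3, 0, 3:
  L_0(x) = x(x - 3) / 18
  L_1(x) = (x + 3)(x - 3) / -9
  L_2(x) = (x + 3)x / 18
Then h(x) = -8·L_0(x) - 2·L_1(x) + 22·L_2(x).
Expanding and collecting terms gives h(x) = x^2 + 5x - 2.
Check: h(-3) = -8. ✓

h(x) = x^2 + 5x - 2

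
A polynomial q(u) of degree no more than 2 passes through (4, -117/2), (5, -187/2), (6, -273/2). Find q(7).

-375/2

Write q(u) = au^2 + bu + c. Substituting each data point gives a linear system:
  16a + 4b + c = -117/2
  25a + 5b + c = -187/2
  36a + 6b + c = -273/2
Solving the system yields a = -4, b = 1, c = 3/2.
So q(u) = -4u² + u + 3/2.
Then q(7) = -375/2.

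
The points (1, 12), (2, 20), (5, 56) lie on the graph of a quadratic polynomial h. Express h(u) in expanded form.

h(u) = u^2 + 5u + 6

Write h(u) = au^2 + bu + c. Substituting each data point gives a linear system:
  a + b + c = 12
  4a + 2b + c = 20
  25a + 5b + c = 56
Solving the system yields a = 1, b = 5, c = 6.
So h(u) = u^2 + 5u + 6.
Check: h(2) = 20. ✓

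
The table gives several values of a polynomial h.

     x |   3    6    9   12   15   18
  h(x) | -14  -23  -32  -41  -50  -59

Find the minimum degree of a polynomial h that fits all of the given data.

Forward differences of the values at x = 3, 6, 9, 12, 15, 18:
  h  : -14  -23  -32  -41  -50  -59
  Δ  : -9  -9  -9  -9  -9
  Δ^2: 0  0  0  0
  Δ^3: 0  0  0
  Δ^4: 0  0
  Δ^5: 0
The first differences are constant (-9) and nonzero, while all higher differences vanish, so the minimal degree is 1.

1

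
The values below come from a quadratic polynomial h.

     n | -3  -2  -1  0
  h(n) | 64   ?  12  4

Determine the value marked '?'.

32

On equispaced nodes a degree-2 polynomial has vanishing third forward difference, so
  - h(-3) + 3·h(-2) - 3·h(-1) + h(0) = 0.
Substituting the known values and solving for h(-2):
  3·h(-2) = 96
  h(-2) = 32.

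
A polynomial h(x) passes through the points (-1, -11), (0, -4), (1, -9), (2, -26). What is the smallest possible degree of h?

Forward differences of the values at x = -1, 0, 1, 2:
  h  : -11  -4  -9  -26
  Δ  : 7  -5  -17
  Δ^2: -12  -12
  Δ^3: 0
The second differences are constant (-12) and nonzero, while all higher differences vanish, so the minimal degree is 2.

2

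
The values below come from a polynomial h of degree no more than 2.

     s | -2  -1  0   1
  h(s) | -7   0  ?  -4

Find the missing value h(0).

1

On equispaced nodes a degree-2 polynomial has vanishing third forward difference, so
  - h(-2) + 3·h(-1) - 3·h(0) + h(1) = 0.
Substituting the known values and solving for h(0):
  -3·h(0) = -3
  h(0) = 1.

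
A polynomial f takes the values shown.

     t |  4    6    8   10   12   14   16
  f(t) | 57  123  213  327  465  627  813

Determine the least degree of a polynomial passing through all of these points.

2

Forward differences of the values at t = 4, 6, 8, 10, 12, 14, 16:
  f  : 57  123  213  327  465  627  813
  Δ  : 66  90  114  138  162  186
  Δ^2: 24  24  24  24  24
  Δ^3: 0  0  0  0
  Δ^4: 0  0  0
  Δ^5: 0  0
  Δ^6: 0
The second differences are constant (24) and nonzero, while all higher differences vanish, so the minimal degree is 2.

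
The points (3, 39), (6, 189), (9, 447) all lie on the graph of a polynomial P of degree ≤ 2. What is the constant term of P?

Write P(x) = ax^2 + bx + c. Substituting each data point gives a linear system:
  9a + 3b + c = 39
  36a + 6b + c = 189
  81a + 9b + c = 447
Solving the system yields a = 6, b = -4, c = -3.
So P(x) = 6x^2 - 4x - 3.
The constant term is -3.

-3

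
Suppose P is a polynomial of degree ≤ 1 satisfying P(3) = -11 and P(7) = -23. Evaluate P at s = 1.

Write P(s) = as + b. Substituting each data point gives a linear system:
  3a + b = -11
  7a + b = -23
Solving the system yields a = -3, b = -2.
So P(s) = -3s - 2.
Then P(1) = -5.

-5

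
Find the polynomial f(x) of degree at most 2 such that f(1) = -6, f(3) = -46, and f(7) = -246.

f(x) = -5x^2 - 1

Write f(x) = ax^2 + bx + c. Substituting each data point gives a linear system:
  a + b + c = -6
  9a + 3b + c = -46
  49a + 7b + c = -246
Solving the system yields a = -5, b = 0, c = -1.
So f(x) = -5x^2 - 1.
Check: f(1) = -6. ✓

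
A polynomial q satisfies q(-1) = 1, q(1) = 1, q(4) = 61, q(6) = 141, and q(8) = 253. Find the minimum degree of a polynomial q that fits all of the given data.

Divided differences on the nodes -1, 1, 4, 6, 8:
  order 0: 1  1  61  141  253
  order 1: 0  20  40  56
  order 2: 4  4  4
  order 3: 0  0
  order 4: 0
The order-2 divided differences are all 4 (nonzero) and every higher order vanishes, so the data lies on a polynomial of degree exactly 2.

2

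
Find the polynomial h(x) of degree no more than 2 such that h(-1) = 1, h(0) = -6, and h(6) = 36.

Write h(x) = ax^2 + bx + c. Substituting each data point gives a linear system:
  a - b + c = 1
  c = -6
  36a + 6b + c = 36
Solving the system yields a = 2, b = -5, c = -6.
So h(x) = 2x^2 - 5x - 6.
Check: h(6) = 36. ✓

h(x) = 2x^2 - 5x - 6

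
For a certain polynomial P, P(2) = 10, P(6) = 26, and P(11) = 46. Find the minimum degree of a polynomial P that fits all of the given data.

1

Divided differences on the nodes 2, 6, 11:
  order 0: 10  26  46
  order 1: 4  4
  order 2: 0
The order-1 divided differences are all 4 (nonzero) and every higher order vanishes, so the data lies on a polynomial of degree exactly 1.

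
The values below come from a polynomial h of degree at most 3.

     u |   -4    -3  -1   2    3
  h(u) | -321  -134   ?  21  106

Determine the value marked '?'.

-6

The 4 known points determine the degree-3 polynomial uniquely.
Write h(u) = au^3 + bu^2 + cu + d. Substituting each data point gives a linear system:
  -64a + 16b - 4c + d = -321
  -27a + 9b - 3c + d = -134
  8a + 4b + 2c + d = 21
  27a + 9b + 3c + d = 106
Solving the system yields a = 5, b = -1, c = -5, d = -5.
So h(u) = 5u³ - u² - 5u - 5.
Then h(-1) = -6.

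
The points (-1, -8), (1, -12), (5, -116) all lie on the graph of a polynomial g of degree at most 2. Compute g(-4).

-62

Write g(u) = au^2 + bu + c. Substituting each data point gives a linear system:
  a - b + c = -8
  a + b + c = -12
  25a + 5b + c = -116
Solving the system yields a = -4, b = -2, c = -6.
So g(u) = -4u^2 - 2u - 6.
Then g(-4) = -62.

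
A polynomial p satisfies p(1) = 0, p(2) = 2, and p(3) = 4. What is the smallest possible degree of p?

1

Forward differences of the values at x = 1, 2, 3:
  p  : 0  2  4
  Δ  : 2  2
  Δ^2: 0
The first differences are constant (2) and nonzero, while all higher differences vanish, so the minimal degree is 1.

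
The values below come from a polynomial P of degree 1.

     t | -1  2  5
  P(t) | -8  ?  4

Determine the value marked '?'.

The 2 known points determine the degree-1 polynomial uniquely.
Write P(t) = at + b. Substituting each data point gives a linear system:
  -a + b = -8
  5a + b = 4
Solving the system yields a = 2, b = -6.
So P(t) = 2t - 6.
Then P(2) = -2.

-2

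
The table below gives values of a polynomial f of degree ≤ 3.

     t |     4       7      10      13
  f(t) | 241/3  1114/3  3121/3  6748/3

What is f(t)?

Using the Lagrange interpolation formula with nodes 4, 7, 10, 13:
  L_0(t) = (t - 7)(t - 10)(t - 13) / -162
  L_1(t) = (t - 4)(t - 10)(t - 13) / 54
  L_2(t) = (t - 4)(t - 7)(t - 13) / -54
  L_3(t) = (t - 4)(t - 7)(t - 10) / 162
Then f(t) = 241/3·L_0(t) + 1114/3·L_1(t) + 3121/3·L_2(t) + 6748/3·L_3(t).
Expanding and collecting terms gives f(t) = t^3 + 4t + 1/3.
Check: f(13) = 6748/3. ✓

f(t) = t^3 + 4t + 1/3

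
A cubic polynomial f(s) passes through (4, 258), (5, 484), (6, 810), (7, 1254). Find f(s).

Using the Lagrange interpolation formula with nodes 4, 5, 6, 7:
  L_0(s) = (s - 5)(s - 6)(s - 7) / -6
  L_1(s) = (s - 4)(s - 6)(s - 7) / 2
  L_2(s) = (s - 4)(s - 5)(s - 7) / -2
  L_3(s) = (s - 4)(s - 5)(s - 6) / 6
Then f(s) = 258·L_0(s) + 484·L_1(s) + 810·L_2(s) + 1254·L_3(s).
Expanding and collecting terms gives f(s) = 3s^3 + 5s^2 - 2s - 6.
Check: f(4) = 258. ✓

f(s) = 3s^3 + 5s^2 - 2s - 6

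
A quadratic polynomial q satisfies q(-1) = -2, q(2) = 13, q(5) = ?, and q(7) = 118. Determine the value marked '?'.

64

The 3 known points determine the degree-2 polynomial uniquely.
Write q(t) = at^2 + bt + c. Substituting each data point gives a linear system:
  a - b + c = -2
  4a + 2b + c = 13
  49a + 7b + c = 118
Solving the system yields a = 2, b = 3, c = -1.
So q(t) = 2t² + 3t - 1.
Then q(5) = 64.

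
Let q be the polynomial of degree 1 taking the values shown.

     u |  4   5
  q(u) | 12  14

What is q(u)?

Write q(u) = au + b. Substituting each data point gives a linear system:
  4a + b = 12
  5a + b = 14
Solving the system yields a = 2, b = 4.
So q(u) = 2u + 4.
Check: q(5) = 14. ✓

q(u) = 2u + 4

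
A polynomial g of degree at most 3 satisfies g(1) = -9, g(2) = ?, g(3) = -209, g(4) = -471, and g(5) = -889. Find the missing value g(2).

-67

On equispaced nodes a degree-3 polynomial has vanishing fourth forward difference, so
  g(1) - 4·g(2) + 6·g(3) - 4·g(4) + g(5) = 0.
Substituting the known values and solving for g(2):
  -4·g(2) = 268
  g(2) = -67.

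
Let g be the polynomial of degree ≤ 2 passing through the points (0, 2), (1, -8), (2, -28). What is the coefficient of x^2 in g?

-5

Write g(x) = ax^2 + bx + c. Substituting each data point gives a linear system:
  c = 2
  a + b + c = -8
  4a + 2b + c = -28
Solving the system yields a = -5, b = -5, c = 2.
So g(x) = -5x^2 - 5x + 2.
The leading coefficient is -5.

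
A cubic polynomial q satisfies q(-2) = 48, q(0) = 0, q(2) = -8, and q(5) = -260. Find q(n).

Using the Lagrange interpolation formula with nodes -2, 0, 2, 5:
  L_0(n) = n(n - 2)(n - 5) / -56
  L_1(n) = (n + 2)(n - 2)(n - 5) / 20
  L_2(n) = (n + 2)n(n - 5) / -24
  L_3(n) = (n + 2)n(n - 2) / 105
Then q(n) = 48·L_0(n) + 0·L_1(n) - 8·L_2(n) - 260·L_3(n).
Expanding and collecting terms gives q(n) = -3n^3 + 5n^2 - 2n.
Check: q(-2) = 48. ✓

q(n) = -3n^3 + 5n^2 - 2n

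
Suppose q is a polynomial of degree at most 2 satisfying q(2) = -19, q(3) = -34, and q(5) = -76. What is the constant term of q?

-1

Write q(u) = au^2 + bu + c. Substituting each data point gives a linear system:
  4a + 2b + c = -19
  9a + 3b + c = -34
  25a + 5b + c = -76
Solving the system yields a = -2, b = -5, c = -1.
So q(u) = -2u² - 5u - 1.
The constant term is -1.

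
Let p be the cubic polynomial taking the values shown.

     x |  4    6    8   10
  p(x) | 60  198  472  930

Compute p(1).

Write p(x) = ax^3 + bx^2 + cx + d. Substituting each data point gives a linear system:
  64a + 16b + 4c + d = 60
  216a + 36b + 6c + d = 198
  512a + 64b + 8c + d = 472
  1000a + 100b + 10c + d = 930
Solving the system yields a = 1, b = -1, c = 3, d = 0.
So p(x) = x^3 - x^2 + 3x.
Then p(1) = 3.

3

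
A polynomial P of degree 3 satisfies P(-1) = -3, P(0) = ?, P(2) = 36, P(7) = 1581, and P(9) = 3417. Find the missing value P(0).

6

The 4 known points determine the degree-3 polynomial uniquely.
Write P(s) = as^3 + bs^2 + cs + d. Substituting each data point gives a linear system:
  -a + b - c + d = -3
  8a + 4b + 2c + d = 36
  343a + 49b + 7c + d = 1581
  729a + 81b + 9c + d = 3417
Solving the system yields a = 5, b = -3, c = 1, d = 6.
So P(s) = 5s³ - 3s² + s + 6.
Then P(0) = 6.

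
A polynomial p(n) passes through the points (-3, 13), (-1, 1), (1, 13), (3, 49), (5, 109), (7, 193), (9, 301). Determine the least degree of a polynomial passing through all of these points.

2

Forward differences of the values at n = -3, -1, 1, 3, 5, 7, 9:
  p  : 13  1  13  49  109  193  301
  Δ  : -12  12  36  60  84  108
  Δ^2: 24  24  24  24  24
  Δ^3: 0  0  0  0
  Δ^4: 0  0  0
  Δ^5: 0  0
  Δ^6: 0
The second differences are constant (24) and nonzero, while all higher differences vanish, so the minimal degree is 2.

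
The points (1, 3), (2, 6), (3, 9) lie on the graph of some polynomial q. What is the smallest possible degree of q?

1

Forward differences of the values at x = 1, 2, 3:
  q  : 3  6  9
  Δ  : 3  3
  Δ^2: 0
The first differences are constant (3) and nonzero, while all higher differences vanish, so the minimal degree is 1.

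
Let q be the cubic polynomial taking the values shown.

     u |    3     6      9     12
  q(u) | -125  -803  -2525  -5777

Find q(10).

Write q(u) = au^3 + bu^2 + cu + d. Substituting each data point gives a linear system:
  27a + 9b + 3c + d = -125
  216a + 36b + 6c + d = -803
  729a + 81b + 9c + d = -2525
  1728a + 144b + 12c + d = -5777
Solving the system yields a = -3, b = -4, c = -1, d = -5.
So q(u) = -3u³ - 4u² - u - 5.
Then q(10) = -3415.

-3415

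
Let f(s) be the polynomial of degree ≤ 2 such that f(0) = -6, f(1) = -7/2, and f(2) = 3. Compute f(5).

93/2

Using the Lagrange interpolation formula with nodes 0, 1, 2:
  L_0(s) = (s - 1)(s - 2) / 2
  L_1(s) = s(s - 2) / -1
  L_2(s) = s(s - 1) / 2
Then f(s) = -6·L_0(s) - 7/2·L_1(s) + 3·L_2(s).
Expanding and collecting terms gives f(s) = 2s^2 + (1/2)s - 6.
Evaluating at s = 5: f(5) = 93/2.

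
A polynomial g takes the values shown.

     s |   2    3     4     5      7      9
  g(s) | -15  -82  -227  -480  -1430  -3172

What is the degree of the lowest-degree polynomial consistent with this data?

Divided differences on the nodes 2, 3, 4, 5, 7, 9:
  order 0: -15  -82  -227  -480  -1430  -3172
  order 1: -67  -145  -253  -475  -871
  order 2: -39  -54  -74  -99
  order 3: -5  -5  -5
  order 4: 0  0
  order 5: 0
The order-3 divided differences are all -5 (nonzero) and every higher order vanishes, so the data lies on a polynomial of degree exactly 3.

3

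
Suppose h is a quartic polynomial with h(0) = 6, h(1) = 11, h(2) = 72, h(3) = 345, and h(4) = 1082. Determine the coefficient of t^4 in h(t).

Write h(t) = at^4 + bt^3 + ct^2 + dt + e. Substituting each data point gives a linear system:
  e = 6
  a + b + c + d + e = 11
  16a + 8b + 4c + 2d + e = 72
  81a + 27b + 9c + 3d + e = 345
  256a + 64b + 16c + 4d + e = 1082
Solving the system yields a = 4, b = 2, c = -6, d = 5, e = 6.
So h(t) = 4t⁴ + 2t³ - 6t² + 5t + 6.
The leading coefficient is 4.

4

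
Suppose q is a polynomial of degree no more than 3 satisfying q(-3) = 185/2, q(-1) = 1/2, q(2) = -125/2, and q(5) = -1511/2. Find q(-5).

1009/2

Write q(n) = an^3 + bn^2 + cn + d. Substituting each data point gives a linear system:
  -27a + 9b - 3c + d = 185/2
  -a + b - c + d = 1/2
  8a + 4b + 2c + d = -125/2
  125a + 25b + 5c + d = -1511/2
Solving the system yields a = -5, b = -5, c = -1, d = -1/2.
So q(n) = -5n^3 - 5n^2 - n - 1/2.
Then q(-5) = 1009/2.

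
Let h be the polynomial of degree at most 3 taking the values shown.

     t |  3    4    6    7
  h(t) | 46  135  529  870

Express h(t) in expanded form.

h(t) = 3t^3 - 3t^2 - t - 5

Write h(t) = at^3 + bt^2 + ct + d. Substituting each data point gives a linear system:
  27a + 9b + 3c + d = 46
  64a + 16b + 4c + d = 135
  216a + 36b + 6c + d = 529
  343a + 49b + 7c + d = 870
Solving the system yields a = 3, b = -3, c = -1, d = -5.
So h(t) = 3t^3 - 3t^2 - t - 5.
Check: h(7) = 870. ✓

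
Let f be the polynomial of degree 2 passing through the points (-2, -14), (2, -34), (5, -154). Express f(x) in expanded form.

Write f(x) = ax^2 + bx + c. Substituting each data point gives a linear system:
  4a - 2b + c = -14
  4a + 2b + c = -34
  25a + 5b + c = -154
Solving the system yields a = -5, b = -5, c = -4.
So f(x) = -5x^2 - 5x - 4.
Check: f(-2) = -14. ✓

f(x) = -5x^2 - 5x - 4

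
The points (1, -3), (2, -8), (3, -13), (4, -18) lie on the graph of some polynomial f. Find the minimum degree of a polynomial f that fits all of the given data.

1

Forward differences of the values at t = 1, 2, 3, 4:
  f  : -3  -8  -13  -18
  Δ  : -5  -5  -5
  Δ^2: 0  0
  Δ^3: 0
The first differences are constant (-5) and nonzero, while all higher differences vanish, so the minimal degree is 1.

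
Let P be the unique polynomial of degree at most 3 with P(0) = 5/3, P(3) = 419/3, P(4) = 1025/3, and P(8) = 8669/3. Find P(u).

P(u) = 6u^3 - 3u^2 + u + 5/3

Write P(u) = au^3 + bu^2 + cu + d. Substituting each data point gives a linear system:
  d = 5/3
  27a + 9b + 3c + d = 419/3
  64a + 16b + 4c + d = 1025/3
  512a + 64b + 8c + d = 8669/3
Solving the system yields a = 6, b = -3, c = 1, d = 5/3.
So P(u) = 6u³ - 3u² + u + 5/3.
Check: P(8) = 8669/3. ✓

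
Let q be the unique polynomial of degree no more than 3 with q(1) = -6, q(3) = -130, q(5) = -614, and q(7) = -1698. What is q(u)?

Write q(u) = au^3 + bu^2 + cu + d. Substituting each data point gives a linear system:
  a + b + c + d = -6
  27a + 9b + 3c + d = -130
  125a + 25b + 5c + d = -614
  343a + 49b + 7c + d = -1698
Solving the system yields a = -5, b = 0, c = 3, d = -4.
So q(u) = -5u³ + 3u - 4.
Check: q(3) = -130. ✓

q(u) = -5u^3 + 3u - 4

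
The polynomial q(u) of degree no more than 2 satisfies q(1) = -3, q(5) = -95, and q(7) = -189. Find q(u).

q(u) = -4u^2 + u

Using the Lagrange interpolation formula with nodes 1, 5, 7:
  L_0(u) = (u - 5)(u - 7) / 24
  L_1(u) = (u - 1)(u - 7) / -8
  L_2(u) = (u - 1)(u - 5) / 12
Then q(u) = -3·L_0(u) - 95·L_1(u) - 189·L_2(u).
Expanding and collecting terms gives q(u) = -4u² + u.
Check: q(5) = -95. ✓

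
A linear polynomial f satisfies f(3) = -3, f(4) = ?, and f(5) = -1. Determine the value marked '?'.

The 2 known points determine the degree-1 polynomial uniquely.
Write f(x) = ax + b. Substituting each data point gives a linear system:
  3a + b = -3
  5a + b = -1
Solving the system yields a = 1, b = -6.
So f(x) = x - 6.
Then f(4) = -2.

-2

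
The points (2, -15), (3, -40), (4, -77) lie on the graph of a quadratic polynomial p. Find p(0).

-1

Write p(x) = ax^2 + bx + c. Substituting each data point gives a linear system:
  4a + 2b + c = -15
  9a + 3b + c = -40
  16a + 4b + c = -77
Solving the system yields a = -6, b = 5, c = -1.
So p(x) = -6x^2 + 5x - 1.
Then p(0) = -1.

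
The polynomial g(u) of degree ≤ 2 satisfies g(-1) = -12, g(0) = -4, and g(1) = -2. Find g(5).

Write g(u) = au^2 + bu + c. Substituting each data point gives a linear system:
  a - b + c = -12
  c = -4
  a + b + c = -2
Solving the system yields a = -3, b = 5, c = -4.
So g(u) = -3u^2 + 5u - 4.
Then g(5) = -54.

-54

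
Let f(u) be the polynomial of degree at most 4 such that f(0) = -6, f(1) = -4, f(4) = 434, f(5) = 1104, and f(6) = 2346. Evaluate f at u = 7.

4418

Using the Lagrange interpolation formula with nodes 0, 1, 4, 5, 6:
  L_0(u) = (u - 1)(u - 4)(u - 5)(u - 6) / 120
  L_1(u) = u(u - 4)(u - 5)(u - 6) / -60
  L_2(u) = u(u - 1)(u - 5)(u - 6) / 24
  L_3(u) = u(u - 1)(u - 4)(u - 6) / -20
  L_4(u) = u(u - 1)(u - 4)(u - 5) / 60
Then f(u) = -6·L_0(u) - 4·L_1(u) + 434·L_2(u) + 1104·L_3(u) + 2346·L_4(u).
Expanding and collecting terms gives f(u) = 2u^4 - u^3 - u^2 + 2u - 6.
Evaluating at u = 7: f(7) = 4418.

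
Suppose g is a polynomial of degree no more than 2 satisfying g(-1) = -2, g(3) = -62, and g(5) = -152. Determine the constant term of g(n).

Write g(n) = an^2 + bn + c. Substituting each data point gives a linear system:
  a - b + c = -2
  9a + 3b + c = -62
  25a + 5b + c = -152
Solving the system yields a = -5, b = -5, c = -2.
So g(n) = -5n² - 5n - 2.
The constant term is -2.

-2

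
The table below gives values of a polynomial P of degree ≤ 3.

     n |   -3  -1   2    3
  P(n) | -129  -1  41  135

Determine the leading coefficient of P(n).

5

Write P(n) = an^3 + bn^2 + cn + d. Substituting each data point gives a linear system:
  -27a + 9b - 3c + d = -129
  -a + b - c + d = -1
  8a + 4b + 2c + d = 41
  27a + 9b + 3c + d = 135
Solving the system yields a = 5, b = 0, c = -1, d = 3.
So P(n) = 5n^3 - n + 3.
The leading coefficient is 5.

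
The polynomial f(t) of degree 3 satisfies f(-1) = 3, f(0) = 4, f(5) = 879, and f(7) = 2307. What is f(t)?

f(t) = 6t^3 + 5t^2 + 4

Write f(t) = at^3 + bt^2 + ct + d. Substituting each data point gives a linear system:
  -a + b - c + d = 3
  d = 4
  125a + 25b + 5c + d = 879
  343a + 49b + 7c + d = 2307
Solving the system yields a = 6, b = 5, c = 0, d = 4.
So f(t) = 6t³ + 5t² + 4.
Check: f(5) = 879. ✓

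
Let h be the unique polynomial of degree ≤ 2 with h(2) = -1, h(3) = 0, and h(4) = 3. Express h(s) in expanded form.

h(s) = s^2 - 4s + 3

Write h(s) = as^2 + bs + c. Substituting each data point gives a linear system:
  4a + 2b + c = -1
  9a + 3b + c = 0
  16a + 4b + c = 3
Solving the system yields a = 1, b = -4, c = 3.
So h(s) = s² - 4s + 3.
Check: h(3) = 0. ✓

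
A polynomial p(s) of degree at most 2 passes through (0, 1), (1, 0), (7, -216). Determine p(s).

p(s) = -5s^2 + 4s + 1

Using the Lagrange interpolation formula with nodes 0, 1, 7:
  L_0(s) = (s - 1)(s - 7) / 7
  L_1(s) = s(s - 7) / -6
  L_2(s) = s(s - 1) / 42
Then p(s) = 1·L_0(s) + 0·L_1(s) - 216·L_2(s).
Expanding and collecting terms gives p(s) = -5s² + 4s + 1.
Check: p(1) = 0. ✓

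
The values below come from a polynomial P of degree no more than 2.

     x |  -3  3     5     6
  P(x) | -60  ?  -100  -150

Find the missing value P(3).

The 3 known points determine the degree-2 polynomial uniquely.
Write P(x) = ax^2 + bx + c. Substituting each data point gives a linear system:
  9a - 3b + c = -60
  25a + 5b + c = -100
  36a + 6b + c = -150
Solving the system yields a = -5, b = 5, c = 0.
So P(x) = -5x² + 5x.
Then P(3) = -30.

-30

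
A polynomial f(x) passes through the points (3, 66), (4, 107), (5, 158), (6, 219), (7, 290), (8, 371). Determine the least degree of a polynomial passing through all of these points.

Forward differences of the values at x = 3, 4, 5, 6, 7, 8:
  f  : 66  107  158  219  290  371
  Δ  : 41  51  61  71  81
  Δ^2: 10  10  10  10
  Δ^3: 0  0  0
  Δ^4: 0  0
  Δ^5: 0
The second differences are constant (10) and nonzero, while all higher differences vanish, so the minimal degree is 2.

2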